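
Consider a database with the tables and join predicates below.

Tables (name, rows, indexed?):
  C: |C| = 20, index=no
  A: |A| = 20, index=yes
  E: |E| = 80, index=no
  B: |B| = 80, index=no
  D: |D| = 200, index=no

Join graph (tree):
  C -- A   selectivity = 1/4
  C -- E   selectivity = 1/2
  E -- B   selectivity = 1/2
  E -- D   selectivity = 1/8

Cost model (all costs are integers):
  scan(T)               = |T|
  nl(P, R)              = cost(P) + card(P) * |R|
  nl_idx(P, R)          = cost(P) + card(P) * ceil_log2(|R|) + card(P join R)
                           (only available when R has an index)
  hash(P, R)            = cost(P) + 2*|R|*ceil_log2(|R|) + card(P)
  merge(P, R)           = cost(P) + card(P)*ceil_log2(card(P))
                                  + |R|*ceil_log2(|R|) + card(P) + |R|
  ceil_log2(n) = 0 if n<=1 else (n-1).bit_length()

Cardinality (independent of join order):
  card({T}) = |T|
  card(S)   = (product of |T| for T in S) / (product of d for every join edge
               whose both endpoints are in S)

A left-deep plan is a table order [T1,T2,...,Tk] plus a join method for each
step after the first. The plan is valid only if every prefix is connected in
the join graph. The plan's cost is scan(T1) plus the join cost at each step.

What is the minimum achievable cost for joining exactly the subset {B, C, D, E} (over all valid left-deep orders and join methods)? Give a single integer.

24840

Selinger DP over subsets of {B,C,D,E}:
  {C}: scan cost=20, card=20
  {E}: scan cost=80, card=80
  {B}: scan cost=80, card=80
  {D}: scan cost=200, card=200
  {CE}: card=800; try (C,hash)→360, (E,merge)→780, (C,merge)→840, (E,hash)→1160, (E,nl)→1620, (C,nl)→1680; best=360 via (C,hash)
  {BE}: card=3200; try (E,hash)→1280, (B,hash)→1280, (E,merge)→1360, (B,merge)→1360, (E,nl)→6480, (B,nl)→6480; best=1280 via (E,hash)
  {DE}: card=2000; try (E,hash)→1520, (D,merge)→2520, (E,merge)→2640, (D,hash)→3360, (D,nl)→16080, (E,nl)→16200; best=1520 via (E,hash)
  {BCE}: card=32000; try (B,hash)→2280, (C,hash)→4680, (B,merge)→9800, (C,merge)→43000, (B,nl)→64360, (C,nl)→65280; best=2280 via (B,hash)
  {CDE}: card=20000; try (C,hash)→3720, (D,hash)→4360, (D,merge)→10960, (C,merge)→25640, (C,nl)→41520, (D,nl)→160360; best=3720 via (C,hash)
  {BDE}: card=80000; try (B,hash)→4640, (D,hash)→7680, (B,merge)→26160, (D,merge)→44680, (B,nl)→161520, (D,nl)→641280; best=4640 via (B,hash)
  {BCDE}: card=800000; try (B,hash)→24840, (D,hash)→37480, (C,hash)→84840, (B,merge)→324360, (D,merge)→516080, (C,merge)→1444760 …(+3); best=24840 via (B,hash)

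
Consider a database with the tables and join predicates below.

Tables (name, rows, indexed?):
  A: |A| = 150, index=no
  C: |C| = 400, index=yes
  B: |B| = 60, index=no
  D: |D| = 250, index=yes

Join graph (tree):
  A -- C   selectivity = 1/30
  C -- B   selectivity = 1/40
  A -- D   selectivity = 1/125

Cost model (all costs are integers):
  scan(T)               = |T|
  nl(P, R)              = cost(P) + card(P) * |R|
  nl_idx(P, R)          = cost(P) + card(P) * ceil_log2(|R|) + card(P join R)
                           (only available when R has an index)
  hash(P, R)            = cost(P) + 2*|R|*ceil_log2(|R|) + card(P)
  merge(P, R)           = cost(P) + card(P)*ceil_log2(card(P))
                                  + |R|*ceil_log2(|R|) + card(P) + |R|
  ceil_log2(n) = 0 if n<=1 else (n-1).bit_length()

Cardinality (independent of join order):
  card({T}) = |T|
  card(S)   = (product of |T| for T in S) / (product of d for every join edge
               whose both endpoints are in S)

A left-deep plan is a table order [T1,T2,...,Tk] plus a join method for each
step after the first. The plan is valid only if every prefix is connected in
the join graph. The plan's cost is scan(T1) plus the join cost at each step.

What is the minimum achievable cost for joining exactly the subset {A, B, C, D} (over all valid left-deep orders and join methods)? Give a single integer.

Selinger DP over subsets of {A,B,C,D}:
  {A}: scan cost=150, card=150
  {C}: scan cost=400, card=400
  {B}: scan cost=60, card=60
  {D}: scan cost=250, card=250
  {AC}: card=2000; try (A,hash)→3200, (C,nl_idx)→3500, (C,merge)→5500, (A,merge)→5750, (C,hash)→7500, (C,nl)→60150 …(+1); best=3200 via (A,hash)
  {AD}: card=300; try (D,nl_idx)→1650, (A,hash)→2900, (D,merge)→3750, (A,merge)→3850, (D,hash)→4300, (D,nl)→37650 …(+1); best=1650 via (D,nl_idx)
  {BC}: card=600; try (C,nl_idx)→1200, (B,hash)→1520, (C,merge)→4480, (B,merge)→4820, (C,hash)→7320, (C,nl)→24060 …(+1); best=1200 via (C,nl_idx)
  {ABC}: card=3000; try (A,hash)→4200, (B,hash)→5920, (A,merge)→9150, (B,merge)→27620, (A,nl)→91200, (B,nl)→123200; best=4200 via (A,hash)
  {ACD}: card=4000; try (C,nl_idx)→8350, (C,merge)→8650, (C,hash)→9150, (D,hash)→9200, (D,nl_idx)→23200, (D,merge)→29450 …(+2); best=8350 via (C,nl_idx)
  {ABCD}: card=6000; try (D,hash)→11200, (B,hash)→13070, (D,nl_idx)→34200, (D,merge)→45450, (B,merge)→60770, (B,nl)→248350 …(+1); best=11200 via (D,hash)

11200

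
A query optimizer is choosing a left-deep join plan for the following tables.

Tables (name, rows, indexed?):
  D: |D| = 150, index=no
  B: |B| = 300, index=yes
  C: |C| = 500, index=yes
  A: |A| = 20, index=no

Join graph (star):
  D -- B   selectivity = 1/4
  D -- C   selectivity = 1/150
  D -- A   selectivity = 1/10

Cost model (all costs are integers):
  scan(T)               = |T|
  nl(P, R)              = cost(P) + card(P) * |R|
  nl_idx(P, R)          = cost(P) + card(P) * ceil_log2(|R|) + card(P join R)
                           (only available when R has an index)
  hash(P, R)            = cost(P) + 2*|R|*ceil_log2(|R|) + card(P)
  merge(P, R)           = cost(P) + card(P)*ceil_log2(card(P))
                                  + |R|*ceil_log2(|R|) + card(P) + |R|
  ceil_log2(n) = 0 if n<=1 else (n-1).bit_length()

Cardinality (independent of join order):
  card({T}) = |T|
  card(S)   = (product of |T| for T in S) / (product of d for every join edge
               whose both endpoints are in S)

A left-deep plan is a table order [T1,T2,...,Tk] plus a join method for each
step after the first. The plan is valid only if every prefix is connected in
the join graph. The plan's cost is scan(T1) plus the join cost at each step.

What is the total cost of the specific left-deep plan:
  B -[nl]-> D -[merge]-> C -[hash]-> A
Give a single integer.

step 1: scan B: cost=300, card=300
step 2: join D via nl
    card(P join D) = 300*150/(4) = 11250
    cost = 300 + 300*150 = 45300
step 3: join C via merge
    card(P join C) = 11250*500/(150) = 37500
    cost = 45300 + 11250*14 + 500*9 + 11250 + 500 = 219050
step 4: join A via hash
    card(P join A) = 37500*20/(10) = 75000
    cost = 219050 + 2*20*5 + 37500 = 256750

256750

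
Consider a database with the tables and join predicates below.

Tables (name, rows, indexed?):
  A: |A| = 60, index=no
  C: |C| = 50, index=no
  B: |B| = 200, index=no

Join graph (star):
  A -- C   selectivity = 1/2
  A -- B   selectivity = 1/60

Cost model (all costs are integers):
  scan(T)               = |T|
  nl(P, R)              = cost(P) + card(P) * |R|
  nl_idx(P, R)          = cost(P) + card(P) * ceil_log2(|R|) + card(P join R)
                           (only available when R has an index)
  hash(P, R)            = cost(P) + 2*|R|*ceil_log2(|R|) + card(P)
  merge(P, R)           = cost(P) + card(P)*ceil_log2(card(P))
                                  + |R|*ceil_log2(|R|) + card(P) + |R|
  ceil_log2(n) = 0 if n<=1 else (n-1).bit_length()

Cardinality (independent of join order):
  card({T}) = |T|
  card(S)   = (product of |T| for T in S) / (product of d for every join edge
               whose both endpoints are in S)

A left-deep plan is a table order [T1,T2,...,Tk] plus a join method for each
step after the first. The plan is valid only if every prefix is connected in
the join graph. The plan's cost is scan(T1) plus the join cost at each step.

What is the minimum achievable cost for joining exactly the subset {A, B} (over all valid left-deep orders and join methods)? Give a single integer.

Selinger DP over subsets of {A,B}:
  {A}: scan cost=60, card=60
  {B}: scan cost=200, card=200
  {AB}: card=200; try (A,hash)→1120, (B,merge)→2280, (A,merge)→2420, (B,hash)→3320, (B,nl)→12060, (A,nl)→12200; best=1120 via (A,hash)

1120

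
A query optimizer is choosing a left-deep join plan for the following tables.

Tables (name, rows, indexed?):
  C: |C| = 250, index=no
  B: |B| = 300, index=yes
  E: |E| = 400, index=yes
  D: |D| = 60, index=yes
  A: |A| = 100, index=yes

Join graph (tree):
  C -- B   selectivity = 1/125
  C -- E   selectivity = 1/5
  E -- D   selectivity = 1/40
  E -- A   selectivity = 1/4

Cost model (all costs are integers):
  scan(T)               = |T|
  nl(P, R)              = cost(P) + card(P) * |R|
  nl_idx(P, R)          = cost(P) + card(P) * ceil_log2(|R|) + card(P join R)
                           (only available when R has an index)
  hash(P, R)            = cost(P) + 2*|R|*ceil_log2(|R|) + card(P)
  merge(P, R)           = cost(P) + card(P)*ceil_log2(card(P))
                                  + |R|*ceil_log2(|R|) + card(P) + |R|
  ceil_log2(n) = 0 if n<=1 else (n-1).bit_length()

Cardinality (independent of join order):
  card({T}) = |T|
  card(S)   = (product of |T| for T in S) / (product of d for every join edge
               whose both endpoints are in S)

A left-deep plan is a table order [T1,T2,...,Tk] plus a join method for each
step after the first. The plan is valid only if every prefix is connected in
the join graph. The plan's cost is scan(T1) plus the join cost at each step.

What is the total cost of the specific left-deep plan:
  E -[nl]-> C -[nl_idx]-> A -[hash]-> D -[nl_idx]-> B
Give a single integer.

9791120

step 1: scan E: cost=400, card=400
step 2: join C via nl
    card(P join C) = 400*250/(5) = 20000
    cost = 400 + 400*250 = 100400
step 3: join A via nl_idx
    card(P join A) = 20000*100/(4) = 500000
    cost = 100400 + 20000*7 + 500000 = 740400
step 4: join D via hash
    card(P join D) = 500000*60/(40) = 750000
    cost = 740400 + 2*60*6 + 500000 = 1241120
step 5: join B via nl_idx
    card(P join B) = 750000*300/(125) = 1800000
    cost = 1241120 + 750000*9 + 1800000 = 9791120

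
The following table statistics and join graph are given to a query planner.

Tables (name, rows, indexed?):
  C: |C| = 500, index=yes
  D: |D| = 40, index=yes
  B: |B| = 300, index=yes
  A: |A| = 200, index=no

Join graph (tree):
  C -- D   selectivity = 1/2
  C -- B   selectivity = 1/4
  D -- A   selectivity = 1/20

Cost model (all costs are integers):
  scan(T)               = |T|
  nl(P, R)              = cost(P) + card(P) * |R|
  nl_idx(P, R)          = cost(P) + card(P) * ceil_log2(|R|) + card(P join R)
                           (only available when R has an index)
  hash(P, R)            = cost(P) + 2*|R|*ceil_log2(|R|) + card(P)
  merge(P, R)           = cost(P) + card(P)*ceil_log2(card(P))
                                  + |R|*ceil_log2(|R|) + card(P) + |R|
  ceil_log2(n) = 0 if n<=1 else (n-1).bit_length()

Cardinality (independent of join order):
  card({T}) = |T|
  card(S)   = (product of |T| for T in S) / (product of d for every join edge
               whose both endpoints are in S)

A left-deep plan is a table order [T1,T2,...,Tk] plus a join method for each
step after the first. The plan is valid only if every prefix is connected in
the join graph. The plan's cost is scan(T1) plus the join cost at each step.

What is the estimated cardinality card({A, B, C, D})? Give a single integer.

Tables in S: A(200), B(300), C(500), D(40)
Edges inside S: C-D(d=2), C-B(d=4), D-A(d=20)
numerator = 200 * 300 * 500 * 40 = 1200000000
denominator = 2 * 4 * 20 = 160
card(S) = 1200000000 / 160 = 7500000

7500000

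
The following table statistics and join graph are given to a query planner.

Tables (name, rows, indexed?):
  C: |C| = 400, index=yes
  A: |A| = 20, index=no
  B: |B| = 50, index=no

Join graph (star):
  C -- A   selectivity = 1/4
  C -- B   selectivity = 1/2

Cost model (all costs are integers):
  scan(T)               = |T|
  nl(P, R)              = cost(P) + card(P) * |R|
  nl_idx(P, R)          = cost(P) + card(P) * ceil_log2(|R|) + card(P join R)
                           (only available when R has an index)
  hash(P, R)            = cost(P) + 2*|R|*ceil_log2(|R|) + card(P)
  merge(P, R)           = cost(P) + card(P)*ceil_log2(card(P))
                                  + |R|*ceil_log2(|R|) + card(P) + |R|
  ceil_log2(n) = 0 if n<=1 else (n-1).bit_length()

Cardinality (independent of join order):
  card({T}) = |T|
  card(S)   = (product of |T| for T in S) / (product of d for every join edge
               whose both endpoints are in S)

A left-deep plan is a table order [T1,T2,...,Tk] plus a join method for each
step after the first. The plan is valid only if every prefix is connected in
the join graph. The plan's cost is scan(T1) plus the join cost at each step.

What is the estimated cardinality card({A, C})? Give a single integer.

Tables in S: A(20), C(400)
Edges inside S: C-A(d=4)
numerator = 20 * 400 = 8000
denominator = 4 = 4
card(S) = 8000 / 4 = 2000

2000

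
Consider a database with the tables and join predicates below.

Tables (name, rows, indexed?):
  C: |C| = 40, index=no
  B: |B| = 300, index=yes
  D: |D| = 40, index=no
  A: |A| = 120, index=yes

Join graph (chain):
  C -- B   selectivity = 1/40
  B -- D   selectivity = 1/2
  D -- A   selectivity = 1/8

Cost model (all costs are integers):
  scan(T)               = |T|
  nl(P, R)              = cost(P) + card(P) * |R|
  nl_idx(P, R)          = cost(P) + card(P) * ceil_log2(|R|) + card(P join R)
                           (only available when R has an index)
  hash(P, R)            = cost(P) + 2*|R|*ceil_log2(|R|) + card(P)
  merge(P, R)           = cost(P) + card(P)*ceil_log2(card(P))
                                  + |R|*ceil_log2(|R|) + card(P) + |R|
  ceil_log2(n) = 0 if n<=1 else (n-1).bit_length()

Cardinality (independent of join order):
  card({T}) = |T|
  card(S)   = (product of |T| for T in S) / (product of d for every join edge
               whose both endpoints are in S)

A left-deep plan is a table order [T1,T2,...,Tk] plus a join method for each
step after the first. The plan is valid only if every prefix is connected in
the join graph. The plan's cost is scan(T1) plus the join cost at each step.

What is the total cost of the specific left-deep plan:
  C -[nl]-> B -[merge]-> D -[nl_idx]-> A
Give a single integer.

147320

step 1: scan C: cost=40, card=40
step 2: join B via nl
    card(P join B) = 40*300/(40) = 300
    cost = 40 + 40*300 = 12040
step 3: join D via merge
    card(P join D) = 300*40/(2) = 6000
    cost = 12040 + 300*9 + 40*6 + 300 + 40 = 15320
step 4: join A via nl_idx
    card(P join A) = 6000*120/(8) = 90000
    cost = 15320 + 6000*7 + 90000 = 147320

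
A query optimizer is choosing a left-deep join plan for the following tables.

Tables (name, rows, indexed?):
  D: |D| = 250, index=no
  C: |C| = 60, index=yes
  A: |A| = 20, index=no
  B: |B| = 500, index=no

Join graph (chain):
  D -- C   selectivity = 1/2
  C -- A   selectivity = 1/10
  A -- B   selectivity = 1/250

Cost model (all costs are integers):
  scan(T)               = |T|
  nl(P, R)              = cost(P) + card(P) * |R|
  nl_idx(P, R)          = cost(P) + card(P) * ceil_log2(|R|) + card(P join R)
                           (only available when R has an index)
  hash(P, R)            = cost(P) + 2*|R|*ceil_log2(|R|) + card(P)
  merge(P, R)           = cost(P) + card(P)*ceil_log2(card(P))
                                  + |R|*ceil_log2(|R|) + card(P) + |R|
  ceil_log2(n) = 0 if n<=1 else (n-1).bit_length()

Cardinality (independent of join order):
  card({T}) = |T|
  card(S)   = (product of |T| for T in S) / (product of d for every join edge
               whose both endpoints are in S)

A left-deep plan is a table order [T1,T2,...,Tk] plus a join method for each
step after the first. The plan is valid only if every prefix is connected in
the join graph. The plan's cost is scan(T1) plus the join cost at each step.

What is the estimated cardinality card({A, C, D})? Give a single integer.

15000

Tables in S: A(20), C(60), D(250)
Edges inside S: D-C(d=2), C-A(d=10)
numerator = 20 * 60 * 250 = 300000
denominator = 2 * 10 = 20
card(S) = 300000 / 20 = 15000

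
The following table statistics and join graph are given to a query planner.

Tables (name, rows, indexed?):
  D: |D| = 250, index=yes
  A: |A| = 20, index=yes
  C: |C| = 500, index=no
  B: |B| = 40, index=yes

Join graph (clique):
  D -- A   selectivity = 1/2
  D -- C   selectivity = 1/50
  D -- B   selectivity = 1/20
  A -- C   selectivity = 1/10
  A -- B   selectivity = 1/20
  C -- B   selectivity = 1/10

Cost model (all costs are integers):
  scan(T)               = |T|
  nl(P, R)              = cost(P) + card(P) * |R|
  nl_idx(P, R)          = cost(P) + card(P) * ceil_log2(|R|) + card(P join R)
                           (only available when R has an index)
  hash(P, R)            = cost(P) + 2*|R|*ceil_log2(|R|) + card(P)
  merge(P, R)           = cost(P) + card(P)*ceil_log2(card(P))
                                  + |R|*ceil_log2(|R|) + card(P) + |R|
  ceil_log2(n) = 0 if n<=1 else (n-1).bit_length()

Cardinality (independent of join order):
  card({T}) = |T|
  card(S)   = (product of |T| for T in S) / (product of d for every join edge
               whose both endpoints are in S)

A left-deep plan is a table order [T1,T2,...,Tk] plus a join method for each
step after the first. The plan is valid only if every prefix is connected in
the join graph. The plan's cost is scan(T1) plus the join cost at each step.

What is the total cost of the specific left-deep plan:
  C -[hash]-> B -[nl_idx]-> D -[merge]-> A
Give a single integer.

23100

step 1: scan C: cost=500, card=500
step 2: join B via hash
    card(P join B) = 500*40/(10) = 2000
    cost = 500 + 2*40*6 + 500 = 1480
step 3: join D via nl_idx
    card(P join D) = 2000*250/(50*20) = 500
    cost = 1480 + 2000*8 + 500 = 17980
step 4: join A via merge
    card(P join A) = 500*20/(2*10*20) = 25
    cost = 17980 + 500*9 + 20*5 + 500 + 20 = 23100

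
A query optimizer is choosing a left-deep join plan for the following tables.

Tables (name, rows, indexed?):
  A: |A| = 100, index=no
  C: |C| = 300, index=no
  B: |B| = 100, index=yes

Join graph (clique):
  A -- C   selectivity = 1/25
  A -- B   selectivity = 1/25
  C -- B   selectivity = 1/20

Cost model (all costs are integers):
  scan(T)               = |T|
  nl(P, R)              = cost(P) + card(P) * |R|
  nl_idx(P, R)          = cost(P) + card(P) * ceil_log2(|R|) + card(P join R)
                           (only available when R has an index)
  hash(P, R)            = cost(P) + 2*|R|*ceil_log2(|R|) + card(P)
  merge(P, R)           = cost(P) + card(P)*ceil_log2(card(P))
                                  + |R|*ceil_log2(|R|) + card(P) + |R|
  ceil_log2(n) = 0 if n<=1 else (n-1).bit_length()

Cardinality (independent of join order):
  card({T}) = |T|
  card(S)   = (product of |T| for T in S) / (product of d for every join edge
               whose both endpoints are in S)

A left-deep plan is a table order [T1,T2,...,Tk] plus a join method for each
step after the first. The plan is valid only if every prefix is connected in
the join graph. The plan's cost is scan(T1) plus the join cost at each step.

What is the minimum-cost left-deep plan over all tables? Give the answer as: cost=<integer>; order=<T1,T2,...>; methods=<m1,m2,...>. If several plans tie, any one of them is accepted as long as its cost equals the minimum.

cost=4600; order=C,A,B; methods=hash,hash

Selinger DP (subsets sized 1..n):
  {A}: scan cost=100, card=100
  {C}: scan cost=300, card=300
  {B}: scan cost=100, card=100
  {AC}: card=1200; try (A,hash)→2000, (C,merge)→3900, (A,merge)→4100, (C,hash)→5600, (C,nl)→30100, (A,nl)→30300; best=2000 via (A,hash)
  {AB}: card=400; try (B,nl_idx)→1200, (B,hash)→1600, (A,hash)→1600, (B,merge)→1700, (A,merge)→1700, (B,nl)→10100 …(+1); best=1200 via (B,nl_idx)
  {BC}: card=1500; try (B,hash)→2000, (C,merge)→3900, (B,nl_idx)→3900, (B,merge)→4100, (C,hash)→5600, (C,nl)→30100 …(+1); best=2000 via (B,hash)
  {ABC}: card=240; try (B,hash)→4600, (A,hash)→4900, (C,hash)→7000, (C,merge)→8200, (B,nl_idx)→10640, (B,merge)→17200 …(+4); best=4600 via (B,hash)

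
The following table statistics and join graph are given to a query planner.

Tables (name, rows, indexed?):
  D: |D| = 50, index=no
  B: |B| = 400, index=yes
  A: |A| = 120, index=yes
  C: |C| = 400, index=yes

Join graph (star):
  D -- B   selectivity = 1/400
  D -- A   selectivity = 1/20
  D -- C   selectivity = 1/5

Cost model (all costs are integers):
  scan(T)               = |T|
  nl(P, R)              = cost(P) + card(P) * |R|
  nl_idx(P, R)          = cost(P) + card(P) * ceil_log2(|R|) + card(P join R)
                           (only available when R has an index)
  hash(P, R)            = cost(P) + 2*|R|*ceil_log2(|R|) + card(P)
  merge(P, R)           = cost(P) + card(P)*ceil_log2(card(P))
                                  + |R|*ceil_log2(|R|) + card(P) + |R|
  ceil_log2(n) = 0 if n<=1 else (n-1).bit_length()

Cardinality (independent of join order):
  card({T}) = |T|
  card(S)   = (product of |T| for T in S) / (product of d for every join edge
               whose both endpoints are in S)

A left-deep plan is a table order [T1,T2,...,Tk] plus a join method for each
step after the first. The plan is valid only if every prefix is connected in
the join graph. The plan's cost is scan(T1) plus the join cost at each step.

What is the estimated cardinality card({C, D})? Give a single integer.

4000

Tables in S: C(400), D(50)
Edges inside S: D-C(d=5)
numerator = 400 * 50 = 20000
denominator = 5 = 5
card(S) = 20000 / 5 = 4000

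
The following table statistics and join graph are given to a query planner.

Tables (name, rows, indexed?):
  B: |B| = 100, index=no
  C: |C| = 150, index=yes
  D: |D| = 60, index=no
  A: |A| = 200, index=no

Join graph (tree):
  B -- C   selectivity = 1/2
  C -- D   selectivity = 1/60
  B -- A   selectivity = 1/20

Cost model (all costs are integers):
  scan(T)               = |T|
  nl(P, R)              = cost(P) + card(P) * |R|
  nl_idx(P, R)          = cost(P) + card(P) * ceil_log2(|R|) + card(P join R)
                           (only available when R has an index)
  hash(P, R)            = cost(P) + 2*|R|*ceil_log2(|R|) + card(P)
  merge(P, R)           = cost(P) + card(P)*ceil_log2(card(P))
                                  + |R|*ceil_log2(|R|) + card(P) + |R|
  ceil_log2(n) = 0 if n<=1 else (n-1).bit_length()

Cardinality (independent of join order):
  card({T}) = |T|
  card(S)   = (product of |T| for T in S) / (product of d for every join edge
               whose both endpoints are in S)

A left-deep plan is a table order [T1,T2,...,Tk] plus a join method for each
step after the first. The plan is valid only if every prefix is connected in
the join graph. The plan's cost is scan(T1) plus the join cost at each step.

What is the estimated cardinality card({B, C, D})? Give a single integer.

7500

Tables in S: B(100), C(150), D(60)
Edges inside S: B-C(d=2), C-D(d=60)
numerator = 100 * 150 * 60 = 900000
denominator = 2 * 60 = 120
card(S) = 900000 / 120 = 7500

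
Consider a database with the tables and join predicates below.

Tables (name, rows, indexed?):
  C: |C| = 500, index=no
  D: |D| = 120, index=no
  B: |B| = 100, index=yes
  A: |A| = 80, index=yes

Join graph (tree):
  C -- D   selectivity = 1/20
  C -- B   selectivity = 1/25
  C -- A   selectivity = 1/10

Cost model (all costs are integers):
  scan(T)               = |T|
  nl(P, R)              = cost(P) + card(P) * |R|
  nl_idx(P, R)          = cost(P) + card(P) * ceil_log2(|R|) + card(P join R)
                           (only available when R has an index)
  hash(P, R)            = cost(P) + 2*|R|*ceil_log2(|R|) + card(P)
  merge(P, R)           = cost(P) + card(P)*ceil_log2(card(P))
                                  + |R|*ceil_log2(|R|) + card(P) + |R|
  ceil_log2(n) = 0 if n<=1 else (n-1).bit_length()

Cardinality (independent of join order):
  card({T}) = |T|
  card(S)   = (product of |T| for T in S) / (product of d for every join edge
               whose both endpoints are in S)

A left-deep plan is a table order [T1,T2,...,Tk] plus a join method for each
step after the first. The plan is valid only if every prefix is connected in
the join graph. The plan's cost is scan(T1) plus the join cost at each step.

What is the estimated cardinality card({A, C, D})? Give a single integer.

24000

Tables in S: A(80), C(500), D(120)
Edges inside S: C-D(d=20), C-A(d=10)
numerator = 80 * 500 * 120 = 4800000
denominator = 20 * 10 = 200
card(S) = 4800000 / 200 = 24000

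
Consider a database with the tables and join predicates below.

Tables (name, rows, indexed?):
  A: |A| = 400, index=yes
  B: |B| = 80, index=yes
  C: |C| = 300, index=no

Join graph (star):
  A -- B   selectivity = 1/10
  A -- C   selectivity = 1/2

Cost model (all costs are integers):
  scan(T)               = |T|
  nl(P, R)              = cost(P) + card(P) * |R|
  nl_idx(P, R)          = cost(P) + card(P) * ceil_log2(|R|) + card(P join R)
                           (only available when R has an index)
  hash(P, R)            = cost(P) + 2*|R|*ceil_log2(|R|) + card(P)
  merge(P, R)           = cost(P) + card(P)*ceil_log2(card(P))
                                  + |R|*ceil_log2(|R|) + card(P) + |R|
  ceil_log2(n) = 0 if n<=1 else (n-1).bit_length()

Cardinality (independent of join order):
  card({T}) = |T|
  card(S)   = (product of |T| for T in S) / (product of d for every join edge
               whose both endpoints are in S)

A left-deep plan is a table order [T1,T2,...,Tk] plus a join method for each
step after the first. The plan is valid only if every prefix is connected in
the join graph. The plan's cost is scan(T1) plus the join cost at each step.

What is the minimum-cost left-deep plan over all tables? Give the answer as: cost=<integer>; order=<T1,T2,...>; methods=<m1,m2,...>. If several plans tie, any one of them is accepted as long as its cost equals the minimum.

Selinger DP (subsets sized 1..n):
  {A}: scan cost=400, card=400
  {B}: scan cost=80, card=80
  {C}: scan cost=300, card=300
  {AB}: card=3200; try (B,hash)→1920, (A,nl_idx)→4000, (A,merge)→4720, (B,merge)→5040, (B,nl_idx)→6400, (A,hash)→7360 …(+2); best=1920 via (B,hash)
  {AC}: card=60000; try (C,hash)→6200, (A,merge)→7300, (C,merge)→7400, (A,hash)→7800, (A,nl_idx)→63000, (A,nl)→120300 …(+1); best=6200 via (C,hash)
  {ABC}: card=480000; try (C,hash)→10520, (C,merge)→46520, (B,hash)→67320, (B,nl_idx)→906200, (C,nl)→961920, (B,merge)→1026840 …(+1); best=10520 via (C,hash)

cost=10520; order=A,B,C; methods=hash,hash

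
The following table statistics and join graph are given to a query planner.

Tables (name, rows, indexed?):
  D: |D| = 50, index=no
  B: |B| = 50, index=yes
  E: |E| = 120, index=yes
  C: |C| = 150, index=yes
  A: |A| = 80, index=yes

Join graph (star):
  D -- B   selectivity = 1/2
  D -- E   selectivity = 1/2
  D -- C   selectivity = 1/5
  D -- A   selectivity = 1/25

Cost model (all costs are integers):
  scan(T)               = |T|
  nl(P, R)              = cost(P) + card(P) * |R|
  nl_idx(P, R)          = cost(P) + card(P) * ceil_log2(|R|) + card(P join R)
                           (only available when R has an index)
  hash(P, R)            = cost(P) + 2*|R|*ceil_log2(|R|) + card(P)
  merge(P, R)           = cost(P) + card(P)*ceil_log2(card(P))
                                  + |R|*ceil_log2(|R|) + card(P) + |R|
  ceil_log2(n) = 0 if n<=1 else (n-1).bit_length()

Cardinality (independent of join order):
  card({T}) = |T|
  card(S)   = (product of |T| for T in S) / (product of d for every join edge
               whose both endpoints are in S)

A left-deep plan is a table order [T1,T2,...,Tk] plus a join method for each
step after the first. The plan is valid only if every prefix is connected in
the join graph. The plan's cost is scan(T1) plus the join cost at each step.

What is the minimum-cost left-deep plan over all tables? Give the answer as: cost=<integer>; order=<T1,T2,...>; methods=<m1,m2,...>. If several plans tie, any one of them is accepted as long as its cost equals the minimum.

Selinger DP (subsets sized 1..n):
  {D}: scan cost=50, card=50
  {B}: scan cost=50, card=50
  {E}: scan cost=120, card=120
  {C}: scan cost=150, card=150
  {A}: scan cost=80, card=80
  {BD}: card=1250; try (D,hash)→700, (B,hash)→700, (D,merge)→750, (B,merge)→750, (B,nl_idx)→1600, (D,nl)→2550 …(+1); best=700 via (D,hash)
  {DE}: card=3000; try (D,hash)→840, (E,merge)→1360, (D,merge)→1430, (E,hash)→1780, (E,nl_idx)→3400, (E,nl)→6050 …(+1); best=840 via (D,hash)
  {CD}: card=1500; try (D,hash)→900, (C,merge)→1750, (D,merge)→1850, (C,nl_idx)→1950, (C,hash)→2500, (C,nl)→7550 …(+1); best=900 via (D,hash)
  {AD}: card=160; try (A,nl_idx)→560, (D,hash)→760, (A,merge)→1040, (D,merge)→1070, (A,hash)→1220, (A,nl)→4050 …(+1); best=560 via (A,nl_idx)
  {BDE}: card=75000; try (E,hash)→3630, (B,hash)→4440, (E,merge)→16660, (B,merge)→40190, (E,nl_idx)→84450, (B,nl_idx)→93840 …(+2); best=3630 via (E,hash)
  {BCD}: card=37500; try (B,hash)→3000, (C,hash)→4350, (C,merge)→17050, (B,merge)→19250, (B,nl_idx)→47400, (C,nl_idx)→48200 …(+2); best=3000 via (B,hash)
  {ABD}: card=4000; try (B,hash)→1320, (B,merge)→2350, (A,hash)→3070, (B,nl_idx)→5520, (B,nl)→8560, (A,nl_idx)→13450 …(+2); best=1320 via (B,hash)
  {CDE}: card=90000; try (E,hash)→4080, (C,hash)→6240, (E,merge)→19860, (C,merge)→41190, (E,nl_idx)→101400, (C,nl_idx)→114840 …(+2); best=4080 via (E,hash)
  {ADE}: card=9600; try (E,hash)→2400, (E,merge)→2960, (A,hash)→4960, (E,nl_idx)→11280, (E,nl)→19760, (A,nl_idx)→31440 …(+2); best=2400 via (E,hash)
  {ACD}: card=4800; try (C,hash)→3120, (C,merge)→3350, (A,hash)→3520, (C,nl_idx)→6640, (A,nl_idx)→16200, (A,merge)→19540 …(+2); best=3120 via (C,hash)
  {BCDE}: card=2250000; try (E,hash)→42180, (C,hash)→81030, (B,hash)→94680, (E,merge)→641460, (C,merge)→1354980, (B,merge)→1624430 …(+6); best=42180 via (E,hash)
  {ABDE}: card=240000; try (E,hash)→7000, (B,hash)→12600, (E,merge)→54280, (A,hash)→79750, (B,merge)→146750, (E,nl_idx)→269320 …(+6); best=7000 via (E,hash)
  {ABCD}: card=120000; try (C,hash)→7720, (B,hash)→8520, (A,hash)→41620, (C,merge)→54670, (B,merge)→70670, (B,nl_idx)→151920 …(+6); best=7720 via (C,hash)
  {ACDE}: card=288000; try (E,hash)→9600, (C,hash)→14400, (E,merge)→71280, (A,hash)→95200, (C,merge)→147750, (E,nl_idx)→324720 …(+6); best=9600 via (E,hash)
  {ABCDE}: card=7200000; try (E,hash)→129400, (C,hash)→249400, (B,hash)→298200, (E,merge)→2168680, (A,hash)→2293300, (C,merge)→4568350 …(+10); best=129400 via (E,hash)

cost=129400; order=D,A,B,C,E; methods=nl_idx,hash,hash,hash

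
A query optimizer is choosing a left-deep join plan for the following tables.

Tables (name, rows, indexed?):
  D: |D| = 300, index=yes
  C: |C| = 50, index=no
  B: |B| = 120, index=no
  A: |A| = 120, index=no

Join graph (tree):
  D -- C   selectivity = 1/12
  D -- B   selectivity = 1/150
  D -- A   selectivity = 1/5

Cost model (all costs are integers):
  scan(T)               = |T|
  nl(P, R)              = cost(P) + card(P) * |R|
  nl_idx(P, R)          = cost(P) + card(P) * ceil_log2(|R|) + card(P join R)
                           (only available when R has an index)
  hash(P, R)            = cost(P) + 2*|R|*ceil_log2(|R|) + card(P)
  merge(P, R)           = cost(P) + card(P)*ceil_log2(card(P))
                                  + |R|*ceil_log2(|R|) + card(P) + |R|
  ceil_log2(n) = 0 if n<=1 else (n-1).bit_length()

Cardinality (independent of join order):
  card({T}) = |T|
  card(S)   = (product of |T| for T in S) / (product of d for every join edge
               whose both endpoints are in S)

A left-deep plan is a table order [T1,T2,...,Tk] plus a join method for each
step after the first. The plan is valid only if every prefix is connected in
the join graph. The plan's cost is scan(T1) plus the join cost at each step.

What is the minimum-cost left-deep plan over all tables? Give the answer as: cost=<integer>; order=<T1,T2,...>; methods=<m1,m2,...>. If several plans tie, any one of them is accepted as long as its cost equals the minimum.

cost=4960; order=B,D,C,A; methods=nl_idx,hash,hash

Selinger DP (subsets sized 1..n):
  {D}: scan cost=300, card=300
  {C}: scan cost=50, card=50
  {B}: scan cost=120, card=120
  {A}: scan cost=120, card=120
  {CD}: card=1250; try (C,hash)→1200, (D,nl_idx)→1750, (D,merge)→3400, (C,merge)→3650, (D,hash)→5500, (D,nl)→15050 …(+1); best=1200 via (C,hash)
  {BD}: card=240; try (D,nl_idx)→1440, (B,hash)→2280, (D,merge)→4080, (B,merge)→4260, (D,hash)→5640, (D,nl)→36120 …(+1); best=1440 via (D,nl_idx)
  {AD}: card=7200; try (A,hash)→2280, (D,merge)→4080, (A,merge)→4260, (D,hash)→5640, (D,nl_idx)→8400, (D,nl)→36120 …(+1); best=2280 via (A,hash)
  {BCD}: card=1000; try (C,hash)→2280, (C,merge)→3950, (B,hash)→4130, (C,nl)→13440, (B,merge)→17160, (B,nl)→151200; best=2280 via (C,hash)
  {ACD}: card=30000; try (A,hash)→4130, (C,hash)→10080, (A,merge)→17160, (C,merge)→103430, (A,nl)→151200, (C,nl)→362280; best=4130 via (A,hash)
  {ABD}: card=5760; try (A,hash)→3360, (A,merge)→4560, (B,hash)→11160, (A,nl)→30240, (B,merge)→104040, (B,nl)→866280; best=3360 via (A,hash)
  {ABCD}: card=24000; try (A,hash)→4960, (C,hash)→9720, (A,merge)→14240, (B,hash)→35810, (C,merge)→84350, (A,nl)→122280 …(+3); best=4960 via (A,hash)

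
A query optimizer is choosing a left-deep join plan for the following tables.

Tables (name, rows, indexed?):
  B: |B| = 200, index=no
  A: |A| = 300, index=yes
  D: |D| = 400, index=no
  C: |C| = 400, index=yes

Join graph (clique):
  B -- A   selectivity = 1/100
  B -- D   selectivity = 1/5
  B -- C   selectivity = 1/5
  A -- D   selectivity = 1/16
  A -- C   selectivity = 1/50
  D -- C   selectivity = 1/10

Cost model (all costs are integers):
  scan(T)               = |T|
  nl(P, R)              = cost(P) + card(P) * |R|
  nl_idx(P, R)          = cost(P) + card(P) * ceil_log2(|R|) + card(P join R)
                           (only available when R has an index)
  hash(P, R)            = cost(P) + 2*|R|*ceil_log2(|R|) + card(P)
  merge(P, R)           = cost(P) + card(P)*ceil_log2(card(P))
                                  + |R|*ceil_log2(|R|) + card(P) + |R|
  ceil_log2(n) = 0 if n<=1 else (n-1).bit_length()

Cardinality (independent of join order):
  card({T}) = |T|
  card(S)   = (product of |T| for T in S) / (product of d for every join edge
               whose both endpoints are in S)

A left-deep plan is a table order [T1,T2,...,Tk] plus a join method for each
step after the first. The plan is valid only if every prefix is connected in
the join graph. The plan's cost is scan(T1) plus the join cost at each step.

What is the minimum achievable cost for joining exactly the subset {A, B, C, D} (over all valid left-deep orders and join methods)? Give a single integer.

Selinger DP over subsets of {A,B,C,D}:
  {B}: scan cost=200, card=200
  {A}: scan cost=300, card=300
  {D}: scan cost=400, card=400
  {C}: scan cost=400, card=400
  {AB}: card=600; try (A,nl_idx)→2600, (B,hash)→3800, (A,merge)→5000, (B,merge)→5100, (A,hash)→5800, (A,nl)→60200 …(+1); best=2600 via (A,nl_idx)
  {BD}: card=16000; try (B,hash)→4000, (D,merge)→6000, (B,merge)→6200, (D,hash)→7600, (D,nl)→80200, (B,nl)→80400; best=4000 via (B,hash)
  {BC}: card=16000; try (B,hash)→4000, (C,merge)→6000, (B,merge)→6200, (C,hash)→7600, (C,nl_idx)→18000, (C,nl)→80200 …(+1); best=4000 via (B,hash)
  {AD}: card=7500; try (A,hash)→6200, (D,merge)→7300, (A,merge)→7400, (D,hash)→7800, (A,nl_idx)→11500, (D,nl)→120300 …(+1); best=6200 via (A,hash)
  {AC}: card=2400; try (C,nl_idx)→5400, (A,hash)→6200, (A,nl_idx)→6400, (C,merge)→7300, (A,merge)→7400, (C,hash)→7800 …(+2); best=5400 via (C,nl_idx)
  {CD}: card=16000; try (D,hash)→8000, (C,hash)→8000, (D,merge)→8400, (C,merge)→8400, (C,nl_idx)→20000, (D,nl)→160400 …(+1); best=8000 via (D,hash)
  {ABD}: card=3000; try (D,hash)→10400, (D,merge)→13200, (B,hash)→16900, (A,hash)→25400, (B,merge)→113000, (A,nl_idx)→151000 …(+4); best=10400 via (D,hash)
  {ABC}: card=960; try (C,nl_idx)→8960, (C,hash)→10400, (B,hash)→11000, (C,merge)→13200, (A,hash)→25400, (B,merge)→38400 …(+5); best=8960 via (C,nl_idx)
  {BCD}: card=128000; try (D,hash)→27200, (C,hash)→27200, (B,hash)→27200, (D,merge)→248000, (C,merge)→248000, (B,merge)→249800 …(+4); best=27200 via (D,hash)
  {ACD}: card=6000; try (D,hash)→15000, (C,hash)→20900, (A,hash)→29400, (D,merge)→40600, (C,nl_idx)→79700, (C,merge)→115200 …(+5); best=15000 via (D,hash)
  {ABCD}: card=480; try (D,hash)→17120, (C,hash)→20600, (D,merge)→23520, (B,hash)→24200, (C,nl_idx)→37880, (C,merge)→53400 …(+8); best=17120 via (D,hash)

17120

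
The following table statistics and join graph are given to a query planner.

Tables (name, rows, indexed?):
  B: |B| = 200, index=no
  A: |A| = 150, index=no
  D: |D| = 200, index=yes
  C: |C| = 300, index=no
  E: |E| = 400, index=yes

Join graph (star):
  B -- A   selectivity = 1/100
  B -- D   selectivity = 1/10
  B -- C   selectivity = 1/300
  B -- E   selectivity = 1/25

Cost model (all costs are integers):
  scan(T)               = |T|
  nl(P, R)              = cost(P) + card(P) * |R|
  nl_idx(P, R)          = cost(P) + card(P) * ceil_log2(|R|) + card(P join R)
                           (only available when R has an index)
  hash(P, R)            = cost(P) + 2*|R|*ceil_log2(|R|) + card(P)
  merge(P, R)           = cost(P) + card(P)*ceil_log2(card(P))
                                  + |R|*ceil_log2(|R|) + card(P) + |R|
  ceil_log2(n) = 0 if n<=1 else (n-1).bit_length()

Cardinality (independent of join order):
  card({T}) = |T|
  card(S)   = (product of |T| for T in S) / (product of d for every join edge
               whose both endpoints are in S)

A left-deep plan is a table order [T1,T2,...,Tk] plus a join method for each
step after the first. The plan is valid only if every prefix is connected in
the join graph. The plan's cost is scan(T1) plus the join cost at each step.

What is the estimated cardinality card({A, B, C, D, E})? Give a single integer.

96000

Tables in S: A(150), B(200), C(300), D(200), E(400)
Edges inside S: B-A(d=100), B-D(d=10), B-C(d=300), B-E(d=25)
numerator = 150 * 200 * 300 * 200 * 400 = 720000000000
denominator = 100 * 10 * 300 * 25 = 7500000
card(S) = 720000000000 / 7500000 = 96000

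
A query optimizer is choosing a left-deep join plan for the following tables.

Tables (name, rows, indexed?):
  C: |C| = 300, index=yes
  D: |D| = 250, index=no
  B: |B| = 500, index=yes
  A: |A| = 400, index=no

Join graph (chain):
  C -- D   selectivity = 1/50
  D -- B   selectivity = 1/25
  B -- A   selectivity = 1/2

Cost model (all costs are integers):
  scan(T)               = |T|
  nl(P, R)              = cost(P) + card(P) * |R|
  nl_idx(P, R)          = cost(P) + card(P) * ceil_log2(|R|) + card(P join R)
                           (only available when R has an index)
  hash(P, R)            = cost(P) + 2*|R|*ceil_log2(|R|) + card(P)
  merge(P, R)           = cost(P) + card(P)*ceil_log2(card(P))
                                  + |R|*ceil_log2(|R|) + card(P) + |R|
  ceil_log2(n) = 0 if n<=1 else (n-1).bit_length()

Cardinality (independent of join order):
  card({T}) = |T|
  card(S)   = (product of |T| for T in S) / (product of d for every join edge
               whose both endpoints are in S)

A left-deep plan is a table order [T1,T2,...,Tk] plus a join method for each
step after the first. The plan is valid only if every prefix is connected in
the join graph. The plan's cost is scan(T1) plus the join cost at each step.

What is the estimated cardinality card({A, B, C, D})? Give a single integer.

Tables in S: A(400), B(500), C(300), D(250)
Edges inside S: C-D(d=50), D-B(d=25), B-A(d=2)
numerator = 400 * 500 * 300 * 250 = 15000000000
denominator = 50 * 25 * 2 = 2500
card(S) = 15000000000 / 2500 = 6000000

6000000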